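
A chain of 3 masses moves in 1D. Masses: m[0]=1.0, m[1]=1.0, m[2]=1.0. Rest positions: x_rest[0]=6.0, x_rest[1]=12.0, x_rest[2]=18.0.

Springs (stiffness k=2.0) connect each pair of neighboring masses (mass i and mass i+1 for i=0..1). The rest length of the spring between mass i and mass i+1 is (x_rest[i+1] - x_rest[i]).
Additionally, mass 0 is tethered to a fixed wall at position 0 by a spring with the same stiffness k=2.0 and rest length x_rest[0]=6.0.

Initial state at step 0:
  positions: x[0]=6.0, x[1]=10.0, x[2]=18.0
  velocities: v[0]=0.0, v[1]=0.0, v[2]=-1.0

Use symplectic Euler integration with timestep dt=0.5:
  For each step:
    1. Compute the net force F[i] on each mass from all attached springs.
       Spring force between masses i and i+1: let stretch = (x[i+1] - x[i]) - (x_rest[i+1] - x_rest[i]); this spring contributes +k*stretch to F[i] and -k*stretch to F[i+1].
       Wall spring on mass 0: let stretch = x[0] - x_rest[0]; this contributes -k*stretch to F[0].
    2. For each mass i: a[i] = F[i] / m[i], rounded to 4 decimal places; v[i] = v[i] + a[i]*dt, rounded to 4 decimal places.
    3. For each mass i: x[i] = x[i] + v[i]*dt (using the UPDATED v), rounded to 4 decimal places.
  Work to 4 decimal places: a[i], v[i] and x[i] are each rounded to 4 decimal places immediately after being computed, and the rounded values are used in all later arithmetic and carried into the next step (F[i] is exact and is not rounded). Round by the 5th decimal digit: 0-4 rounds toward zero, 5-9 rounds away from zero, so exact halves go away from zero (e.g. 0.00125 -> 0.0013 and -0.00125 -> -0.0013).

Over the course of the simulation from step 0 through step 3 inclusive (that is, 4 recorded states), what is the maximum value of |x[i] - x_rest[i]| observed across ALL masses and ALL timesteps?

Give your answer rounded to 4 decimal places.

Answer: 2.2500

Derivation:
Step 0: x=[6.0000 10.0000 18.0000] v=[0.0000 0.0000 -1.0000]
Step 1: x=[5.0000 12.0000 16.5000] v=[-2.0000 4.0000 -3.0000]
Step 2: x=[5.0000 12.7500 15.7500] v=[0.0000 1.5000 -1.5000]
Step 3: x=[6.3750 11.1250 16.5000] v=[2.7500 -3.2500 1.5000]
Max displacement = 2.2500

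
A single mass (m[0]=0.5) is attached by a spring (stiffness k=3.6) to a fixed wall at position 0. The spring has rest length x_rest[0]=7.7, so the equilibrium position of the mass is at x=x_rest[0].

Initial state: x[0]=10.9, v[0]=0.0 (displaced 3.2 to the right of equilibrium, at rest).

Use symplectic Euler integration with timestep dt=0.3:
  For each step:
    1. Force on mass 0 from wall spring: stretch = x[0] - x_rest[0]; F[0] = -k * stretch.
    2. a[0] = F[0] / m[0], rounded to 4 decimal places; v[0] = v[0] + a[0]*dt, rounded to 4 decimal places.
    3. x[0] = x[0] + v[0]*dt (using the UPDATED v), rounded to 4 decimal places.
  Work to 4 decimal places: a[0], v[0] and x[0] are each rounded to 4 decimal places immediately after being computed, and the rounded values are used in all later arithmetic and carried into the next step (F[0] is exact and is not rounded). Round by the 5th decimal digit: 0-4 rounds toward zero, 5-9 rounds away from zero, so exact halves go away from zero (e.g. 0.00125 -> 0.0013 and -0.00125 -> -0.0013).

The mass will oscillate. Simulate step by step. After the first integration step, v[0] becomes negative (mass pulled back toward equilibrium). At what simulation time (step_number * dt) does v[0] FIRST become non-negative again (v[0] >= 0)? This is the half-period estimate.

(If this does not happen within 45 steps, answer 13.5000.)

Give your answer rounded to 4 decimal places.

Answer: 1.2000

Derivation:
Step 0: x=[10.9000] v=[0.0000]
Step 1: x=[8.8264] v=[-6.9120]
Step 2: x=[6.0229] v=[-9.3450]
Step 3: x=[4.3062] v=[-5.7225]
Step 4: x=[4.7886] v=[1.6081]
First v>=0 after going negative at step 4, time=1.2000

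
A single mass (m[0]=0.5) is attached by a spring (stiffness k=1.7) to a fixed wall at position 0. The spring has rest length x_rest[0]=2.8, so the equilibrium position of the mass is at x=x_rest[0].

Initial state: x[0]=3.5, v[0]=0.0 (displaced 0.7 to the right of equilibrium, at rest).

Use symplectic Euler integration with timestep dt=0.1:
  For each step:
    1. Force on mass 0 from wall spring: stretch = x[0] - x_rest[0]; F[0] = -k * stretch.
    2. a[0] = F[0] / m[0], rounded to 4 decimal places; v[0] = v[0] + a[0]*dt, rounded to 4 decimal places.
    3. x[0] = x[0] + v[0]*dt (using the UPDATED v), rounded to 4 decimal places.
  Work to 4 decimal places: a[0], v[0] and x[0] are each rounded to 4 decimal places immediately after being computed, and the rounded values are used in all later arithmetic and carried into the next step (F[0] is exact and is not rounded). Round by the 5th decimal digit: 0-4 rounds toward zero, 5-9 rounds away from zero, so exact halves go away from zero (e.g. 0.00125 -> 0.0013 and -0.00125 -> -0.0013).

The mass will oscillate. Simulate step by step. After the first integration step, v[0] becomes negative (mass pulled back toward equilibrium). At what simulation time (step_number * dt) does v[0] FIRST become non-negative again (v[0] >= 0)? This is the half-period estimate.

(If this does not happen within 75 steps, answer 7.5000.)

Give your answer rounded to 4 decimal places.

Answer: 1.8000

Derivation:
Step 0: x=[3.5000] v=[0.0000]
Step 1: x=[3.4762] v=[-0.2380]
Step 2: x=[3.4294] v=[-0.4679]
Step 3: x=[3.3612] v=[-0.6819]
Step 4: x=[3.2739] v=[-0.8727]
Step 5: x=[3.1705] v=[-1.0338]
Step 6: x=[3.0545] v=[-1.1598]
Step 7: x=[2.9299] v=[-1.2463]
Step 8: x=[2.8009] v=[-1.2905]
Step 9: x=[2.6718] v=[-1.2908]
Step 10: x=[2.5471] v=[-1.2472]
Step 11: x=[2.4310] v=[-1.1612]
Step 12: x=[2.3274] v=[-1.0357]
Step 13: x=[2.2399] v=[-0.8750]
Step 14: x=[2.1714] v=[-0.6846]
Step 15: x=[2.1243] v=[-0.4709]
Step 16: x=[2.1002] v=[-0.2412]
Step 17: x=[2.0999] v=[-0.0033]
Step 18: x=[2.1234] v=[0.2347]
First v>=0 after going negative at step 18, time=1.8000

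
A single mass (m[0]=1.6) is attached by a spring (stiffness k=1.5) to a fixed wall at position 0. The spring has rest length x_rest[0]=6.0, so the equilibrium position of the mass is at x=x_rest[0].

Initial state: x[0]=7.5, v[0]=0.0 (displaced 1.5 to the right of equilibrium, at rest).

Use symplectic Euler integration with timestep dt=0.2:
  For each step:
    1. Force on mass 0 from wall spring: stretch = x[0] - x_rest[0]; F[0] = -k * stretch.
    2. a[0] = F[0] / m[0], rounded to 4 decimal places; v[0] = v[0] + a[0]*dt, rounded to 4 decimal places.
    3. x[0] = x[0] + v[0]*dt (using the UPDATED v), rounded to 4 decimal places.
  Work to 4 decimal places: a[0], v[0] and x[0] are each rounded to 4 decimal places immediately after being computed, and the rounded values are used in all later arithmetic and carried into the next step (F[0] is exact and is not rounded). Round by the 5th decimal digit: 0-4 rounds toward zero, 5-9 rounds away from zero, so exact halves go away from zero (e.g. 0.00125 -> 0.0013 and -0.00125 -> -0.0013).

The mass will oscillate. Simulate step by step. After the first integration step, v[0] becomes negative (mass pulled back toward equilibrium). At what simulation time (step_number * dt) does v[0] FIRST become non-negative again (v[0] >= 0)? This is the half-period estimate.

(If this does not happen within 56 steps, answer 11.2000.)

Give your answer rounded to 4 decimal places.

Answer: 3.4000

Derivation:
Step 0: x=[7.5000] v=[0.0000]
Step 1: x=[7.4437] v=[-0.2813]
Step 2: x=[7.3333] v=[-0.5520]
Step 3: x=[7.1729] v=[-0.8020]
Step 4: x=[6.9685] v=[-1.0219]
Step 5: x=[6.7278] v=[-1.2035]
Step 6: x=[6.4598] v=[-1.3400]
Step 7: x=[6.1746] v=[-1.4262]
Step 8: x=[5.8828] v=[-1.4589]
Step 9: x=[5.5954] v=[-1.4369]
Step 10: x=[5.3232] v=[-1.3610]
Step 11: x=[5.0764] v=[-1.2341]
Step 12: x=[4.8642] v=[-1.0609]
Step 13: x=[4.6946] v=[-0.8479]
Step 14: x=[4.5740] v=[-0.6031]
Step 15: x=[4.5069] v=[-0.3357]
Step 16: x=[4.4958] v=[-0.0557]
Step 17: x=[4.5411] v=[0.2263]
First v>=0 after going negative at step 17, time=3.4000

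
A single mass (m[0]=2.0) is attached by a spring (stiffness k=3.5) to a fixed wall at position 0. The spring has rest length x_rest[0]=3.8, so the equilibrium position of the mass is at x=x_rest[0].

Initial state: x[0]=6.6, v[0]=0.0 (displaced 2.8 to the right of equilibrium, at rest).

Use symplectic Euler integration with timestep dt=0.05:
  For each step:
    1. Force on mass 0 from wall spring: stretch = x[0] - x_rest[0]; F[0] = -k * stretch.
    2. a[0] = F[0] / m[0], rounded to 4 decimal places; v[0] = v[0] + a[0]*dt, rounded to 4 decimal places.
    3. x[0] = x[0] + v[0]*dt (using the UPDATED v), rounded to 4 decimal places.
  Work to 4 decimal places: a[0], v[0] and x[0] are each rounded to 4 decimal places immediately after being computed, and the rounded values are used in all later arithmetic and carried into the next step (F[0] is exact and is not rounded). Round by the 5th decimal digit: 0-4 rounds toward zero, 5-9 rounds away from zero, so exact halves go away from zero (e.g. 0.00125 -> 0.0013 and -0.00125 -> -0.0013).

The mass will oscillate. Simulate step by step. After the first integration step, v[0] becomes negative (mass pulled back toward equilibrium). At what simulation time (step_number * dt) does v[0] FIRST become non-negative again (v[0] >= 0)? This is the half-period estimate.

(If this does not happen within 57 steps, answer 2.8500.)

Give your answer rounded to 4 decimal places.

Step 0: x=[6.6000] v=[0.0000]
Step 1: x=[6.5878] v=[-0.2450]
Step 2: x=[6.5634] v=[-0.4889]
Step 3: x=[6.5269] v=[-0.7307]
Step 4: x=[6.4784] v=[-0.9693]
Step 5: x=[6.4182] v=[-1.2037]
Step 6: x=[6.3466] v=[-1.4328]
Step 7: x=[6.2638] v=[-1.6556]
Step 8: x=[6.1702] v=[-1.8712]
Step 9: x=[6.0663] v=[-2.0786]
Step 10: x=[5.9525] v=[-2.2769]
Step 11: x=[5.8292] v=[-2.4652]
Step 12: x=[5.6971] v=[-2.6428]
Step 13: x=[5.5567] v=[-2.8088]
Step 14: x=[5.4086] v=[-2.9625]
Step 15: x=[5.2534] v=[-3.1033]
Step 16: x=[5.0919] v=[-3.2305]
Step 17: x=[4.9247] v=[-3.3435]
Step 18: x=[4.7526] v=[-3.4419]
Step 19: x=[4.5763] v=[-3.5253]
Step 20: x=[4.3966] v=[-3.5932]
Step 21: x=[4.2143] v=[-3.6454]
Step 22: x=[4.0302] v=[-3.6817]
Step 23: x=[3.8451] v=[-3.7018]
Step 24: x=[3.6598] v=[-3.7057]
Step 25: x=[3.4751] v=[-3.6934]
Step 26: x=[3.2919] v=[-3.6650]
Step 27: x=[3.1109] v=[-3.6205]
Step 28: x=[2.9329] v=[-3.5602]
Step 29: x=[2.7587] v=[-3.4843]
Step 30: x=[2.5890] v=[-3.3932]
Step 31: x=[2.4246] v=[-3.2872]
Step 32: x=[2.2663] v=[-3.1669]
Step 33: x=[2.1147] v=[-3.0327]
Step 34: x=[1.9704] v=[-2.8852]
Step 35: x=[1.8341] v=[-2.7251]
Step 36: x=[1.7064] v=[-2.5531]
Step 37: x=[1.5879] v=[-2.3699]
Step 38: x=[1.4791] v=[-2.1763]
Step 39: x=[1.3804] v=[-1.9732]
Step 40: x=[1.2923] v=[-1.7615]
Step 41: x=[1.2152] v=[-1.5421]
Step 42: x=[1.1494] v=[-1.3159]
Step 43: x=[1.0952] v=[-1.0840]
Step 44: x=[1.0528] v=[-0.8473]
Step 45: x=[1.0225] v=[-0.6069]
Step 46: x=[1.0043] v=[-0.3639]
Step 47: x=[0.9983] v=[-0.1193]
Step 48: x=[1.0046] v=[0.1259]
First v>=0 after going negative at step 48, time=2.4000

Answer: 2.4000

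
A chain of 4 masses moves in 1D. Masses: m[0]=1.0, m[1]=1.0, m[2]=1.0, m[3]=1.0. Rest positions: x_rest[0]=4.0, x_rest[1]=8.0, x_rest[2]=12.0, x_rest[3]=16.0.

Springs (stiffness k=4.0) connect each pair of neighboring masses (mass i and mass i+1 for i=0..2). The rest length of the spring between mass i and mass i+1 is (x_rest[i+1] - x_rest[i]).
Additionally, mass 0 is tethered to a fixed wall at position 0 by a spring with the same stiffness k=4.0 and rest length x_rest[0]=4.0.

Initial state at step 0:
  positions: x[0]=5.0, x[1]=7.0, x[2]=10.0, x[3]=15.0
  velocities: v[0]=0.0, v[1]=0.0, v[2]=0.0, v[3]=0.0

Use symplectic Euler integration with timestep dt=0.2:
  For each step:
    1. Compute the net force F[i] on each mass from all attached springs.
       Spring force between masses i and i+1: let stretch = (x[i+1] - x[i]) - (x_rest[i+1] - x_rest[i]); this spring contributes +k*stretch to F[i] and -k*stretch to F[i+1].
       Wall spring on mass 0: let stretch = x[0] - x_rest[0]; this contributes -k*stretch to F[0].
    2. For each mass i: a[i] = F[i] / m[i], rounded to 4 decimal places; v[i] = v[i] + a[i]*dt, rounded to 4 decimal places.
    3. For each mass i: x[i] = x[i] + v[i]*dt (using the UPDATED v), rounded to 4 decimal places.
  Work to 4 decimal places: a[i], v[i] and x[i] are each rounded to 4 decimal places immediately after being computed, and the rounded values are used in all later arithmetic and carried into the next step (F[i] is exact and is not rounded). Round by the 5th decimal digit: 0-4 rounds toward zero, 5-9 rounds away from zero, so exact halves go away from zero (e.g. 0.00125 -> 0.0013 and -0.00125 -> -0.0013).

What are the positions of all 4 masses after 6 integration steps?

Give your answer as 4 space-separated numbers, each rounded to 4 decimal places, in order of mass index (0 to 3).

Answer: 2.7579 7.3757 11.9105 15.0172

Derivation:
Step 0: x=[5.0000 7.0000 10.0000 15.0000] v=[0.0000 0.0000 0.0000 0.0000]
Step 1: x=[4.5200 7.1600 10.3200 14.8400] v=[-2.4000 0.8000 1.6000 -0.8000]
Step 2: x=[3.7392 7.4032 10.8576 14.5968] v=[-3.9040 1.2160 2.6880 -1.2160]
Step 3: x=[2.9464 7.6129 11.4408 14.3953] v=[-3.9642 1.0483 2.9158 -1.0074]
Step 4: x=[2.4288 7.6884 11.8842 14.3611] v=[-2.5881 0.3774 2.2171 -0.1710]
Step 5: x=[2.3641 7.5937 12.0526 14.5706] v=[-0.3235 -0.4736 0.8420 1.0475]
Step 6: x=[2.7579 7.3757 11.9105 15.0172] v=[1.9689 -1.0902 -0.7107 2.2331]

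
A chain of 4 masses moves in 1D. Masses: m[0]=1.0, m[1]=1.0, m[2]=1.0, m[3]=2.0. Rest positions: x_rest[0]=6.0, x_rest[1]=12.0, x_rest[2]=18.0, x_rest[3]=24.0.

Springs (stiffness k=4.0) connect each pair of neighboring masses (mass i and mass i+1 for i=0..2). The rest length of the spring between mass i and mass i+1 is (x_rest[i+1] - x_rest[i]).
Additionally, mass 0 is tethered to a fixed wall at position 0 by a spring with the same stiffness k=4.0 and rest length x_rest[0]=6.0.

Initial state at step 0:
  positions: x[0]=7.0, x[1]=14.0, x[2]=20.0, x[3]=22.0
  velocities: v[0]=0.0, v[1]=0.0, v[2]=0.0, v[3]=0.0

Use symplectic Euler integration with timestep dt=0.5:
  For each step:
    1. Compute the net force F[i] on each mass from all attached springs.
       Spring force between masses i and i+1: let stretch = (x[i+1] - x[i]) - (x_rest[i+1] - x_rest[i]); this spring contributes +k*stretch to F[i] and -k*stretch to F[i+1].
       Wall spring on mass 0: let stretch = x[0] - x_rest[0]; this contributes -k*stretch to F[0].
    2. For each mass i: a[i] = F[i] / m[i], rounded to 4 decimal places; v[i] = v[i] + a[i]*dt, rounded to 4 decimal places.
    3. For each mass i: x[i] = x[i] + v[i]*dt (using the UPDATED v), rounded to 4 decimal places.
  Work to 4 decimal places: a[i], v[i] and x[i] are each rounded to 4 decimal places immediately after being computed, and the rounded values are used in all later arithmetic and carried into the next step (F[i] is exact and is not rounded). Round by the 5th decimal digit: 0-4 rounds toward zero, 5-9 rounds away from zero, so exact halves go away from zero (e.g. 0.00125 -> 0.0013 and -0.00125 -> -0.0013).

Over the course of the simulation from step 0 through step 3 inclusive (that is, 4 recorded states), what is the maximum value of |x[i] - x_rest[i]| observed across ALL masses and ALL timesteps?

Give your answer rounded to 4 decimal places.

Step 0: x=[7.0000 14.0000 20.0000 22.0000] v=[0.0000 0.0000 0.0000 0.0000]
Step 1: x=[7.0000 13.0000 16.0000 24.0000] v=[0.0000 -2.0000 -8.0000 4.0000]
Step 2: x=[6.0000 9.0000 17.0000 25.0000] v=[-2.0000 -8.0000 2.0000 2.0000]
Step 3: x=[2.0000 10.0000 18.0000 25.0000] v=[-8.0000 2.0000 2.0000 0.0000]
Max displacement = 4.0000

Answer: 4.0000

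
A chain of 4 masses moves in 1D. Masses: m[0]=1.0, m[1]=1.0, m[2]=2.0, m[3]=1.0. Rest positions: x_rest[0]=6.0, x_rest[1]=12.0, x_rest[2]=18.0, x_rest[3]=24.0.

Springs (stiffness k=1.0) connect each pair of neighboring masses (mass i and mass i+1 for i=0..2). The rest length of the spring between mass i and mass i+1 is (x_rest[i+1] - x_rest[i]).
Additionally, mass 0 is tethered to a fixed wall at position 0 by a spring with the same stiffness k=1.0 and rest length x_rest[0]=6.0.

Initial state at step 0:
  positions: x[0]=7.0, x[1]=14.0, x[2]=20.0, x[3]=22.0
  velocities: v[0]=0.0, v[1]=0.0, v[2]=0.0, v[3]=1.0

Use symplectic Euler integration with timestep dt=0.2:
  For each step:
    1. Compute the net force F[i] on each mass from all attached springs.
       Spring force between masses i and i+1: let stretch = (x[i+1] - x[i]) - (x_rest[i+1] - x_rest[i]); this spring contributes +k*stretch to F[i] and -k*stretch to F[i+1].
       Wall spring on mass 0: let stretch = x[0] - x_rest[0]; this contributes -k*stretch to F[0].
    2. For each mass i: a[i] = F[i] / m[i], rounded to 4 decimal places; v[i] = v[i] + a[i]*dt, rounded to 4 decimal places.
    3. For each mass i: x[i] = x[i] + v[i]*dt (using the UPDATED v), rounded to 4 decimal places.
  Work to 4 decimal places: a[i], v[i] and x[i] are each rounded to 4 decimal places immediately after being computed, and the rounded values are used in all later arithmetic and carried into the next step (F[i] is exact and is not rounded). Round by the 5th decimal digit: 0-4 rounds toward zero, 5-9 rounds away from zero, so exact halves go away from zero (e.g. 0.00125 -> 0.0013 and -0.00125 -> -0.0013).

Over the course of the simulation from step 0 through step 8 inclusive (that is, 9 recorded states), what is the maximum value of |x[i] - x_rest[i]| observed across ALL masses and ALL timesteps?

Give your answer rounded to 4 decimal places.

Answer: 3.0442

Derivation:
Step 0: x=[7.0000 14.0000 20.0000 22.0000] v=[0.0000 0.0000 0.0000 1.0000]
Step 1: x=[7.0000 13.9600 19.9200 22.3600] v=[0.0000 -0.2000 -0.4000 1.8000]
Step 2: x=[6.9984 13.8800 19.7696 22.8624] v=[-0.0080 -0.4000 -0.7520 2.5120]
Step 3: x=[6.9921 13.7603 19.5633 23.4811] v=[-0.0314 -0.5984 -1.0317 3.0934]
Step 4: x=[6.9769 13.6020 19.3193 24.1831] v=[-0.0762 -0.7914 -1.2202 3.5098]
Step 5: x=[6.9476 13.4074 19.0582 24.9305] v=[-0.1466 -0.9730 -1.3056 3.7370]
Step 6: x=[6.8988 13.1804 18.8015 25.6830] v=[-0.2442 -1.1348 -1.2834 3.7625]
Step 7: x=[6.8253 12.9270 18.5700 26.4002] v=[-0.3676 -1.2669 -1.1574 3.5862]
Step 8: x=[6.7228 12.6553 18.3823 27.0442] v=[-0.5123 -1.3586 -0.9387 3.2202]
Max displacement = 3.0442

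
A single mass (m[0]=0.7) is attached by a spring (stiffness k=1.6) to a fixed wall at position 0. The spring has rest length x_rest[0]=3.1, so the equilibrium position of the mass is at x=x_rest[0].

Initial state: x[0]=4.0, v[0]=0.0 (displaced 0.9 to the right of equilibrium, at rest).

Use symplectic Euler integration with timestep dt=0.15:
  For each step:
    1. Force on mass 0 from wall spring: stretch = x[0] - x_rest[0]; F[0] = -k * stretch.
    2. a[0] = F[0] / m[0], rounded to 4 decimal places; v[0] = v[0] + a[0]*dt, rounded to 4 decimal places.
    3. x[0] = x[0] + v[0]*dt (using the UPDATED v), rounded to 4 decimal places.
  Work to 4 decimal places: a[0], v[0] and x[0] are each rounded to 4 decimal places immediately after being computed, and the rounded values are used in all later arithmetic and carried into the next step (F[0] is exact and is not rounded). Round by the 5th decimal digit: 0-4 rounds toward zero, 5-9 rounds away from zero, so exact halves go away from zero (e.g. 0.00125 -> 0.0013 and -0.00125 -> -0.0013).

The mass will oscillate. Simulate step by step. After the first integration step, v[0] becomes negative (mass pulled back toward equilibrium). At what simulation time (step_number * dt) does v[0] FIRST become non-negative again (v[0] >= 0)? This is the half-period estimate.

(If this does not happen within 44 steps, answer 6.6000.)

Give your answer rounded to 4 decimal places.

Step 0: x=[4.0000] v=[0.0000]
Step 1: x=[3.9537] v=[-0.3086]
Step 2: x=[3.8635] v=[-0.6013]
Step 3: x=[3.7340] v=[-0.8631]
Step 4: x=[3.5719] v=[-1.0805]
Step 5: x=[3.3856] v=[-1.2423]
Step 6: x=[3.1846] v=[-1.3402]
Step 7: x=[2.9792] v=[-1.3692]
Step 8: x=[2.7800] v=[-1.3278]
Step 9: x=[2.5973] v=[-1.2181]
Step 10: x=[2.4404] v=[-1.0458]
Step 11: x=[2.3175] v=[-0.8196]
Step 12: x=[2.2348] v=[-0.5513]
Step 13: x=[2.1966] v=[-0.2547]
Step 14: x=[2.2049] v=[0.0550]
First v>=0 after going negative at step 14, time=2.1000

Answer: 2.1000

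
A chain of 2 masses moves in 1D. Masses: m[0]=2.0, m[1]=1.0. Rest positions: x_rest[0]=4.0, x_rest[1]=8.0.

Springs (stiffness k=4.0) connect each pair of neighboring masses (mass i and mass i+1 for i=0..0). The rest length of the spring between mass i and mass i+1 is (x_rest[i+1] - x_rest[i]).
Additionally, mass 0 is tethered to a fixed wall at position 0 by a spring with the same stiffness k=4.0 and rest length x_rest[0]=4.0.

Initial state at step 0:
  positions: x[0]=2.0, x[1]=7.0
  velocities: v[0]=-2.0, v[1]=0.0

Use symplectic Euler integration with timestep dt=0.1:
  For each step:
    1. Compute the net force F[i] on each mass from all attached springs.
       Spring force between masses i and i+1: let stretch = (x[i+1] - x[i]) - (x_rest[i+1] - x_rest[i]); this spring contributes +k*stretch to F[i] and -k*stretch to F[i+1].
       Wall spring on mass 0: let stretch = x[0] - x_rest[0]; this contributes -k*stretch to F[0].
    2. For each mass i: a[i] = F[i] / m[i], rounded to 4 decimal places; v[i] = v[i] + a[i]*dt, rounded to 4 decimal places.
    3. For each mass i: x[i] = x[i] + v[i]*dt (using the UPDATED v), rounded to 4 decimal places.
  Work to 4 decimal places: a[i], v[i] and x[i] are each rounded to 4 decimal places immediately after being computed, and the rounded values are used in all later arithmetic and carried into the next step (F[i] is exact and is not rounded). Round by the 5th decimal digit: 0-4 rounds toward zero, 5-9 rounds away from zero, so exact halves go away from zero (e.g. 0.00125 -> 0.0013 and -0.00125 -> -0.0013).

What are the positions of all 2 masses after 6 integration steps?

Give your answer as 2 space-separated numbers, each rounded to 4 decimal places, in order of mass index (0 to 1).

Answer: 2.1071 6.1709

Derivation:
Step 0: x=[2.0000 7.0000] v=[-2.0000 0.0000]
Step 1: x=[1.8600 6.9600] v=[-1.4000 -0.4000]
Step 2: x=[1.7848 6.8760] v=[-0.7520 -0.8400]
Step 3: x=[1.7757 6.7484] v=[-0.0907 -1.2765]
Step 4: x=[1.8306 6.5818] v=[0.5487 -1.6656]
Step 5: x=[1.9439 6.3852] v=[1.1328 -1.9661]
Step 6: x=[2.1071 6.1709] v=[1.6323 -2.1426]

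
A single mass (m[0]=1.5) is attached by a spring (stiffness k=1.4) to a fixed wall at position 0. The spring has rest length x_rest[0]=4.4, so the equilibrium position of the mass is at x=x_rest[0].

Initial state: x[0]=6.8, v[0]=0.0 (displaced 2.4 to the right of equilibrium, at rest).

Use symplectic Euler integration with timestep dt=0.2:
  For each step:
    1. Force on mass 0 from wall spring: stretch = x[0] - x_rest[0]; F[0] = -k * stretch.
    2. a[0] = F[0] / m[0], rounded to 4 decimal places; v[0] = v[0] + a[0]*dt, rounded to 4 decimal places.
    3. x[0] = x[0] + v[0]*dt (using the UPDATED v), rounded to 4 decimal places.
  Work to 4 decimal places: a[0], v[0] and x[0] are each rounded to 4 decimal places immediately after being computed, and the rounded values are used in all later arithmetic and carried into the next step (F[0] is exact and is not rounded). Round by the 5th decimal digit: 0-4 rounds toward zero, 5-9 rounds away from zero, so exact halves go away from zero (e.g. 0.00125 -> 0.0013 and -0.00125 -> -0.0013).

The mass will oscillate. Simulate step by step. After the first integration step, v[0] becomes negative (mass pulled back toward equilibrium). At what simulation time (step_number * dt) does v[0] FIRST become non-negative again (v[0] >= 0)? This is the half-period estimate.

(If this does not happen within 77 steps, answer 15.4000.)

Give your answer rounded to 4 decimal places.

Answer: 3.4000

Derivation:
Step 0: x=[6.8000] v=[0.0000]
Step 1: x=[6.7104] v=[-0.4480]
Step 2: x=[6.5345] v=[-0.8793]
Step 3: x=[6.2790] v=[-1.2777]
Step 4: x=[5.9533] v=[-1.6284]
Step 5: x=[5.5696] v=[-1.9183]
Step 6: x=[5.1423] v=[-2.1366]
Step 7: x=[4.6873] v=[-2.2752]
Step 8: x=[4.2215] v=[-2.3288]
Step 9: x=[3.7624] v=[-2.2955]
Step 10: x=[3.3271] v=[-2.1765]
Step 11: x=[2.9319] v=[-1.9762]
Step 12: x=[2.5915] v=[-1.7022]
Step 13: x=[2.3186] v=[-1.3646]
Step 14: x=[2.1234] v=[-0.9761]
Step 15: x=[2.0132] v=[-0.5511]
Step 16: x=[1.9921] v=[-0.1056]
Step 17: x=[2.0609] v=[0.3439]
First v>=0 after going negative at step 17, time=3.4000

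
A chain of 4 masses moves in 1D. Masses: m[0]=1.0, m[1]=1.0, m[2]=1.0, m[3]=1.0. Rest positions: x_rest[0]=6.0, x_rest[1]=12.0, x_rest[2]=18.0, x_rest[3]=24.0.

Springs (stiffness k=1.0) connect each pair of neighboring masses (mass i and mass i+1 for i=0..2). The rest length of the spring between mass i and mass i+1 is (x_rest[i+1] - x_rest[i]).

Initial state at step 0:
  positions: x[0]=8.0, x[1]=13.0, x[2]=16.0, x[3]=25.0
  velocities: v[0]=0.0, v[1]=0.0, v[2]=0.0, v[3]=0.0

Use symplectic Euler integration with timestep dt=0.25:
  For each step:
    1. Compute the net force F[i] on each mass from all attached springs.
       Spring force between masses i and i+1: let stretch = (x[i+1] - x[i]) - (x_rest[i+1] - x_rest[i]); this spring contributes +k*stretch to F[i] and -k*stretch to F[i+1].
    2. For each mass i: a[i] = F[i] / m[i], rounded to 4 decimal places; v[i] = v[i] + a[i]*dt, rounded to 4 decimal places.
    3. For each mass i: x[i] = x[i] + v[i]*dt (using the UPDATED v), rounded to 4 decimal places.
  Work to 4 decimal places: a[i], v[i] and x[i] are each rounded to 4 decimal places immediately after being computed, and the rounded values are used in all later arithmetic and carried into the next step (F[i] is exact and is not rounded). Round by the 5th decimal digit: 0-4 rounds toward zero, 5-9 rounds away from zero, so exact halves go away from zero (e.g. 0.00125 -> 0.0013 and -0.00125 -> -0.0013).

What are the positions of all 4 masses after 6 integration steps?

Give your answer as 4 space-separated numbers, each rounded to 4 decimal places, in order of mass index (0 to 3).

Answer: 6.5894 12.1847 20.1846 23.0414

Derivation:
Step 0: x=[8.0000 13.0000 16.0000 25.0000] v=[0.0000 0.0000 0.0000 0.0000]
Step 1: x=[7.9375 12.8750 16.3750 24.8125] v=[-0.2500 -0.5000 1.5000 -0.7500]
Step 2: x=[7.8086 12.6602 17.0586 24.4727] v=[-0.5156 -0.8594 2.7344 -1.3594]
Step 3: x=[7.6079 12.4170 17.9307 24.0445] v=[-0.8027 -0.9727 3.4883 -1.7129]
Step 4: x=[7.3328 12.2179 18.8403 23.6092] v=[-1.1004 -0.7966 3.6383 -1.7414]
Step 5: x=[6.9880 12.1273 19.6340 23.2508] v=[-1.3791 -0.3623 3.1749 -1.4336]
Step 6: x=[6.5894 12.1847 20.1846 23.0414] v=[-1.5943 0.2296 2.2024 -0.8378]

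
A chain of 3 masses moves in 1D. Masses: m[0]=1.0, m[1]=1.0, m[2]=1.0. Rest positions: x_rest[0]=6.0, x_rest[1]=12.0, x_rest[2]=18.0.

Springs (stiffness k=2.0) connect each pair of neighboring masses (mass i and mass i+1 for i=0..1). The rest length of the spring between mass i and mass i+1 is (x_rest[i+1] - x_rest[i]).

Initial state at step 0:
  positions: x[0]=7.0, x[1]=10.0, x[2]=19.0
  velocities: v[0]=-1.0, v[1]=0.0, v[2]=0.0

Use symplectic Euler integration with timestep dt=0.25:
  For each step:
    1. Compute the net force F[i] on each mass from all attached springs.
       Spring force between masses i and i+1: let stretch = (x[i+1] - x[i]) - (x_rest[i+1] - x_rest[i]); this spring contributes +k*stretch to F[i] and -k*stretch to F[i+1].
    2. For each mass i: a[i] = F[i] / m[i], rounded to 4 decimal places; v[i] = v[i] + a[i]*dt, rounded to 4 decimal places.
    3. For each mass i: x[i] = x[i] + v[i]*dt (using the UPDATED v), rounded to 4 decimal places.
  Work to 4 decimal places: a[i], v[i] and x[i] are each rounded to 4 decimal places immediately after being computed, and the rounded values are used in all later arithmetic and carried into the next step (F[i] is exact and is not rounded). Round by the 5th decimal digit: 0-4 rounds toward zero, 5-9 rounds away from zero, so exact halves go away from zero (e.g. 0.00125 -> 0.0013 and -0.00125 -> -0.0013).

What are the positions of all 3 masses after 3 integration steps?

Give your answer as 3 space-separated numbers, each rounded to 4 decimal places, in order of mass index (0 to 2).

Step 0: x=[7.0000 10.0000 19.0000] v=[-1.0000 0.0000 0.0000]
Step 1: x=[6.3750 10.7500 18.6250] v=[-2.5000 3.0000 -1.5000]
Step 2: x=[5.5469 11.9375 18.0156] v=[-3.3125 4.7500 -2.4375]
Step 3: x=[4.7676 13.0860 17.3965] v=[-3.1172 4.5938 -2.4766]

Answer: 4.7676 13.0860 17.3965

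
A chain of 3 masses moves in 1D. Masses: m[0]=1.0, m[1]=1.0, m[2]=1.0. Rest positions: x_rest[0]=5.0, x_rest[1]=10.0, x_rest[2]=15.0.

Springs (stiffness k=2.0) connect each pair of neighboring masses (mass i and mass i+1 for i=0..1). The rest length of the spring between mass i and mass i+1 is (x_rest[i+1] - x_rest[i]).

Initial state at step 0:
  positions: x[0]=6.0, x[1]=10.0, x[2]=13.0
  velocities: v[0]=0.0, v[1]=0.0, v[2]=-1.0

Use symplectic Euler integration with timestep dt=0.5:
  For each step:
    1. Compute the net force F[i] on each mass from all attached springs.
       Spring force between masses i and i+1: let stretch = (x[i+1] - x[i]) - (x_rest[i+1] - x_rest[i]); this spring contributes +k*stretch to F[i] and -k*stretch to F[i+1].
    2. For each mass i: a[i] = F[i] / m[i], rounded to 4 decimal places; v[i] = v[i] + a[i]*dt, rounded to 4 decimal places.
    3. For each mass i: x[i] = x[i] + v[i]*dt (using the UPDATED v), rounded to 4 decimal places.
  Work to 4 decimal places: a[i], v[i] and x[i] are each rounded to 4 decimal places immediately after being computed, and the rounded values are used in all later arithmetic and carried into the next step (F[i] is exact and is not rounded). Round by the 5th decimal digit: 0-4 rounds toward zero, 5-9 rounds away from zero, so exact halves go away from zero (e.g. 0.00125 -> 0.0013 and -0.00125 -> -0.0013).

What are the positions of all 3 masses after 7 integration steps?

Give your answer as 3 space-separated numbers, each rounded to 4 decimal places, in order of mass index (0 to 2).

Answer: 4.3594 8.1563 12.9844

Derivation:
Step 0: x=[6.0000 10.0000 13.0000] v=[0.0000 0.0000 -1.0000]
Step 1: x=[5.5000 9.5000 13.5000] v=[-1.0000 -1.0000 1.0000]
Step 2: x=[4.5000 9.0000 14.5000] v=[-2.0000 -1.0000 2.0000]
Step 3: x=[3.2500 9.0000 15.2500] v=[-2.5000 0.0000 1.5000]
Step 4: x=[2.3750 9.2500 15.3750] v=[-1.7500 0.5000 0.2500]
Step 5: x=[2.4375 9.1250 14.9375] v=[0.1250 -0.2500 -0.8750]
Step 6: x=[3.3438 8.5625 14.0938] v=[1.8125 -1.1250 -1.6875]
Step 7: x=[4.3594 8.1563 12.9844] v=[2.0312 -0.8124 -2.2188]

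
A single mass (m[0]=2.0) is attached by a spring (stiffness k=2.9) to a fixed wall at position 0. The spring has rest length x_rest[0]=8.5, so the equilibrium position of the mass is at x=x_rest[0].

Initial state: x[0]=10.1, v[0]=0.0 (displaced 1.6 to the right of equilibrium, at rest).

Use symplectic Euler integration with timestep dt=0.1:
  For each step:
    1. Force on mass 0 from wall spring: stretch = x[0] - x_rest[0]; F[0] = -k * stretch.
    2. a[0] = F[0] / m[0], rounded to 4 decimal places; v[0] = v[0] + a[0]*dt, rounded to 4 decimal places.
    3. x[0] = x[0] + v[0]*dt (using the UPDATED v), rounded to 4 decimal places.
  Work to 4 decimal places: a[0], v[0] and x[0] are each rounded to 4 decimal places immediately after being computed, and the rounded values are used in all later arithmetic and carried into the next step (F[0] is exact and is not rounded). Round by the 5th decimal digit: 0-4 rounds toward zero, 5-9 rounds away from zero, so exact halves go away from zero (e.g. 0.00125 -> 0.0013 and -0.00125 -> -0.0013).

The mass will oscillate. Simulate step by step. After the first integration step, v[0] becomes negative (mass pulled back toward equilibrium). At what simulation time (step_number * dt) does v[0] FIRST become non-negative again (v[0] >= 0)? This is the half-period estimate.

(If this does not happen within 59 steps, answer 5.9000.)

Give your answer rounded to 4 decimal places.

Answer: 2.7000

Derivation:
Step 0: x=[10.1000] v=[0.0000]
Step 1: x=[10.0768] v=[-0.2320]
Step 2: x=[10.0307] v=[-0.4606]
Step 3: x=[9.9624] v=[-0.6826]
Step 4: x=[9.8729] v=[-0.8947]
Step 5: x=[9.7635] v=[-1.0938]
Step 6: x=[9.6358] v=[-1.2770]
Step 7: x=[9.4916] v=[-1.4417]
Step 8: x=[9.3331] v=[-1.5855]
Step 9: x=[9.1625] v=[-1.7063]
Step 10: x=[8.9823] v=[-1.8024]
Step 11: x=[8.7951] v=[-1.8723]
Step 12: x=[8.6036] v=[-1.9151]
Step 13: x=[8.4106] v=[-1.9301]
Step 14: x=[8.2189] v=[-1.9171]
Step 15: x=[8.0313] v=[-1.8763]
Step 16: x=[7.8505] v=[-1.8083]
Step 17: x=[7.6791] v=[-1.7141]
Step 18: x=[7.5196] v=[-1.5951]
Step 19: x=[7.3743] v=[-1.4529]
Step 20: x=[7.2453] v=[-1.2897]
Step 21: x=[7.1345] v=[-1.1078]
Step 22: x=[7.0435] v=[-0.9098]
Step 23: x=[6.9736] v=[-0.6986]
Step 24: x=[6.9259] v=[-0.4773]
Step 25: x=[6.9010] v=[-0.2491]
Step 26: x=[6.8993] v=[-0.0172]
Step 27: x=[6.9208] v=[0.2149]
First v>=0 after going negative at step 27, time=2.7000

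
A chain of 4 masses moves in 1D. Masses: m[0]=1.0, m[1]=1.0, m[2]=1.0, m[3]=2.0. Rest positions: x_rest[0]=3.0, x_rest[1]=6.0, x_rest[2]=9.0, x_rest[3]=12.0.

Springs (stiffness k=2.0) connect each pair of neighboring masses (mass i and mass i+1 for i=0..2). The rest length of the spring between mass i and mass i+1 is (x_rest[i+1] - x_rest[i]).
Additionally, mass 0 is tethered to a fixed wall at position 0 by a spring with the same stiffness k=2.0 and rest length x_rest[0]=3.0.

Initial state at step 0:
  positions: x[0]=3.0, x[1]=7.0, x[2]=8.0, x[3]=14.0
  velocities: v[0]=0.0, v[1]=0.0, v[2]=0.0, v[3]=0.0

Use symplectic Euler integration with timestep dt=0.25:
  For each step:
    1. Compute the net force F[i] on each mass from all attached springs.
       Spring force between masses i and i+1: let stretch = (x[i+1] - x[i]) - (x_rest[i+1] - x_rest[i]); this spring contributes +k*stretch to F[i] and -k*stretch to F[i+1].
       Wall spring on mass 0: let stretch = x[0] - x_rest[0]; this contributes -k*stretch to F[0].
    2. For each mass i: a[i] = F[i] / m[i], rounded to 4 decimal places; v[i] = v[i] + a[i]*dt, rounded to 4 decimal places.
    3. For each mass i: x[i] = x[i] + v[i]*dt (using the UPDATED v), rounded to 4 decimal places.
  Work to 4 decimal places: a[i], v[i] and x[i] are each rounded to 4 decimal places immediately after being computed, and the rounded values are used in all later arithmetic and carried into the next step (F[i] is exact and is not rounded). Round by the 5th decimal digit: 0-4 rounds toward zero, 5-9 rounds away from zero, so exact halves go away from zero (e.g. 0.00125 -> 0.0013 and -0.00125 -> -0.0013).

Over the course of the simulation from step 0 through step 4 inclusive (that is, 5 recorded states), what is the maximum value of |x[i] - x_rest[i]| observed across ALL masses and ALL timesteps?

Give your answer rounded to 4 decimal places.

Answer: 2.4222

Derivation:
Step 0: x=[3.0000 7.0000 8.0000 14.0000] v=[0.0000 0.0000 0.0000 0.0000]
Step 1: x=[3.1250 6.6250 8.6250 13.8125] v=[0.5000 -1.5000 2.5000 -0.7500]
Step 2: x=[3.2969 6.0625 9.6485 13.4883] v=[0.6875 -2.2500 4.0938 -1.2969]
Step 3: x=[3.4024 5.6026 10.7037 13.1116] v=[0.4219 -1.8398 4.2207 -1.5069]
Step 4: x=[3.3576 5.5053 11.4222 12.7719] v=[-0.1792 -0.3894 2.8741 -1.3589]
Max displacement = 2.4222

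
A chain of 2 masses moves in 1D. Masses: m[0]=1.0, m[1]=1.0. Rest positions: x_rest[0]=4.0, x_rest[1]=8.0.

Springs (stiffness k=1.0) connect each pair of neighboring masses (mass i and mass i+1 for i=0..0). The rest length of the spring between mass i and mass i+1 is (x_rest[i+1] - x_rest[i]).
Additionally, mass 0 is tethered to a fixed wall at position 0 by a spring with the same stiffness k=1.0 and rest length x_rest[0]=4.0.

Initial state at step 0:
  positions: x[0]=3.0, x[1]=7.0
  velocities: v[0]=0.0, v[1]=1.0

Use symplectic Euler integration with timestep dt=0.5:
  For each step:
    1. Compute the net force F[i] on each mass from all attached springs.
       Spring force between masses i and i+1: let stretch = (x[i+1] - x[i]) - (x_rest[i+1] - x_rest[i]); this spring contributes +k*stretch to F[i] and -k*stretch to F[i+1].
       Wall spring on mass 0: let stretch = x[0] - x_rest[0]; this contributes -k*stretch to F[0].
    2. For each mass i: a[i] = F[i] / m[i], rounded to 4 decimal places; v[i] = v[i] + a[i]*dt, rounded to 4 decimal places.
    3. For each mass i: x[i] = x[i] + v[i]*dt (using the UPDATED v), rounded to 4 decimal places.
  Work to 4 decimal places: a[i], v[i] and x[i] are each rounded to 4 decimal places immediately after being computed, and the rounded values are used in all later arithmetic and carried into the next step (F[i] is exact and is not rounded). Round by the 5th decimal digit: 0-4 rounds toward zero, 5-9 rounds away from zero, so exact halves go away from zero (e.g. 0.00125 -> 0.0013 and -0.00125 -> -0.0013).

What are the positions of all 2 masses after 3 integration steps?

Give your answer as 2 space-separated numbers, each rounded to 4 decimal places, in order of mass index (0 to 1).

Step 0: x=[3.0000 7.0000] v=[0.0000 1.0000]
Step 1: x=[3.2500 7.5000] v=[0.5000 1.0000]
Step 2: x=[3.7500 7.9375] v=[1.0000 0.8750]
Step 3: x=[4.3594 8.3282] v=[1.2188 0.7813]

Answer: 4.3594 8.3282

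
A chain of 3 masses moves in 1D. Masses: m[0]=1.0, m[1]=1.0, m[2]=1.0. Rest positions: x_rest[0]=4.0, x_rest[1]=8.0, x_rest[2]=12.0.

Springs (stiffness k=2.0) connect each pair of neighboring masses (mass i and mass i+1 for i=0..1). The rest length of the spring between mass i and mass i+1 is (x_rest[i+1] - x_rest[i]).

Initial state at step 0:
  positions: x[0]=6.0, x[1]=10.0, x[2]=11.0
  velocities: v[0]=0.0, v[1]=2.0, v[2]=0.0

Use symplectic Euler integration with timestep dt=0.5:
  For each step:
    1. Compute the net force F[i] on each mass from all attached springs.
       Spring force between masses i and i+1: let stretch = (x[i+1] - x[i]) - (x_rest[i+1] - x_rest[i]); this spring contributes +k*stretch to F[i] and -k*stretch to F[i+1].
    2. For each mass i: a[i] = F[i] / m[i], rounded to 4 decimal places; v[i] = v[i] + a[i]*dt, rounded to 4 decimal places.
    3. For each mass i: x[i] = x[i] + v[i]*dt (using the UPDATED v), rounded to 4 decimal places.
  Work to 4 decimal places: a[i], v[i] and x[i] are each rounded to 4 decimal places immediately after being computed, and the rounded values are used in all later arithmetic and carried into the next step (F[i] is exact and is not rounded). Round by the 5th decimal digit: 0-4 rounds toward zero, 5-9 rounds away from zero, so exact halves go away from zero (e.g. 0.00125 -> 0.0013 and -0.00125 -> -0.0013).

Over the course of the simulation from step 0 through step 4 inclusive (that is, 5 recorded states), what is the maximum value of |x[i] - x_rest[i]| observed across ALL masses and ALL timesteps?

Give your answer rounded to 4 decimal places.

Answer: 3.6250

Derivation:
Step 0: x=[6.0000 10.0000 11.0000] v=[0.0000 2.0000 0.0000]
Step 1: x=[6.0000 9.5000 12.5000] v=[0.0000 -1.0000 3.0000]
Step 2: x=[5.7500 8.7500 14.5000] v=[-0.5000 -1.5000 4.0000]
Step 3: x=[5.0000 9.3750 15.6250] v=[-1.5000 1.2500 2.2500]
Step 4: x=[4.4375 10.9375 15.6250] v=[-1.1250 3.1250 0.0000]
Max displacement = 3.6250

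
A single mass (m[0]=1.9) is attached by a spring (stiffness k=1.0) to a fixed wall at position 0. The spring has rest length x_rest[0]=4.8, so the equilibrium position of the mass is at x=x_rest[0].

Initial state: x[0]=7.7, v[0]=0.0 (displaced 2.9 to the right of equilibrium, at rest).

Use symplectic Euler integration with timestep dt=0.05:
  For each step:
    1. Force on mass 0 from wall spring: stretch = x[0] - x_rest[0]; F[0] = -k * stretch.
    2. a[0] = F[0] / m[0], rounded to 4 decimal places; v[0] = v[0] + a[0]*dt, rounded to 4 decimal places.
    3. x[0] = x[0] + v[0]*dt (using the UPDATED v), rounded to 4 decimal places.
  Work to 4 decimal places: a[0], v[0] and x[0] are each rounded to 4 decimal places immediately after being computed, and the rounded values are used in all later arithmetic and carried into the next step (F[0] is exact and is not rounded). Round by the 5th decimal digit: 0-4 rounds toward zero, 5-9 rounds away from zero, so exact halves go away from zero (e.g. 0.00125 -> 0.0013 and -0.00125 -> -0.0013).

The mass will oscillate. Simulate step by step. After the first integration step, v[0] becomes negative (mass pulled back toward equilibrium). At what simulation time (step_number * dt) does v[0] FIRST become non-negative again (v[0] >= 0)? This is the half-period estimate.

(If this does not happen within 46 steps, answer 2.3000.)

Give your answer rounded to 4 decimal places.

Answer: 2.3000

Derivation:
Step 0: x=[7.7000] v=[0.0000]
Step 1: x=[7.6962] v=[-0.0763]
Step 2: x=[7.6886] v=[-0.1525]
Step 3: x=[7.6772] v=[-0.2285]
Step 4: x=[7.6620] v=[-0.3042]
Step 5: x=[7.6430] v=[-0.3795]
Step 6: x=[7.6203] v=[-0.4543]
Step 7: x=[7.5939] v=[-0.5285]
Step 8: x=[7.5638] v=[-0.6020]
Step 9: x=[7.5301] v=[-0.6747]
Step 10: x=[7.4928] v=[-0.7465]
Step 11: x=[7.4519] v=[-0.8174]
Step 12: x=[7.4075] v=[-0.8872]
Step 13: x=[7.3597] v=[-0.9558]
Step 14: x=[7.3085] v=[-1.0232]
Step 15: x=[7.2540] v=[-1.0892]
Step 16: x=[7.1963] v=[-1.1538]
Step 17: x=[7.1355] v=[-1.2169]
Step 18: x=[7.0716] v=[-1.2784]
Step 19: x=[7.0047] v=[-1.3382]
Step 20: x=[6.9349] v=[-1.3962]
Step 21: x=[6.8623] v=[-1.4524]
Step 22: x=[6.7870] v=[-1.5067]
Step 23: x=[6.7091] v=[-1.5590]
Step 24: x=[6.6286] v=[-1.6092]
Step 25: x=[6.5457] v=[-1.6573]
Step 26: x=[6.4605] v=[-1.7032]
Step 27: x=[6.3732] v=[-1.7469]
Step 28: x=[6.2838] v=[-1.7883]
Step 29: x=[6.1924] v=[-1.8273]
Step 30: x=[6.0992] v=[-1.8639]
Step 31: x=[6.0043] v=[-1.8981]
Step 32: x=[5.9078] v=[-1.9298]
Step 33: x=[5.8099] v=[-1.9590]
Step 34: x=[5.7106] v=[-1.9856]
Step 35: x=[5.6101] v=[-2.0096]
Step 36: x=[5.5086] v=[-2.0309]
Step 37: x=[5.4061] v=[-2.0495]
Step 38: x=[5.3028] v=[-2.0655]
Step 39: x=[5.1989] v=[-2.0787]
Step 40: x=[5.0944] v=[-2.0892]
Step 41: x=[4.9896] v=[-2.0969]
Step 42: x=[4.8845] v=[-2.1019]
Step 43: x=[4.7793] v=[-2.1041]
Step 44: x=[4.6741] v=[-2.1036]
Step 45: x=[4.5691] v=[-2.1003]
Step 46: x=[4.4644] v=[-2.0942]
v[0] did not become non-negative within 46 steps; using fallback time=2.3000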